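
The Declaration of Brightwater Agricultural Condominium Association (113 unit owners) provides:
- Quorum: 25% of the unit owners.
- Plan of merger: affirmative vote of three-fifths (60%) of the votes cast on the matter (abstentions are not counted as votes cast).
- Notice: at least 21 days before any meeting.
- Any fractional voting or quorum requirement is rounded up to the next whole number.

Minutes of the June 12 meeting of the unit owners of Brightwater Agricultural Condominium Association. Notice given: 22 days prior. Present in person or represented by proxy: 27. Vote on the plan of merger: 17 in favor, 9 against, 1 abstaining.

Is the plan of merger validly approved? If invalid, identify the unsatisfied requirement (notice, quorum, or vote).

Invalid — quorum requirement not satisfied.

Notice: 22 days given; 21 required. Satisfied.
Quorum: 25% of 113 = 28.25, rounded up to 29; 27 present. Not satisfied.
Vote: requires three-fifths of the votes cast (27 − 1 abstaining = 26); 3/5 of 26 = 15.60, rounded up to 16, so 16 needed; 17 in favor. Satisfied.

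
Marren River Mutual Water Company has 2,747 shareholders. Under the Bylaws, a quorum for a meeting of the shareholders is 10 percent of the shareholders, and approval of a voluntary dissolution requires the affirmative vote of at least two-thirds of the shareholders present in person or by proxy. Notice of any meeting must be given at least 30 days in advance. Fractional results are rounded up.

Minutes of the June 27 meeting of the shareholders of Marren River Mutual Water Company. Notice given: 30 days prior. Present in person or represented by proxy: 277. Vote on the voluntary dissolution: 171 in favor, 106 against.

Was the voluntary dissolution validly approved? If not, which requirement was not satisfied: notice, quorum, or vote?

Invalid — vote requirement not satisfied.

Notice: 30 days given; 30 required. Satisfied.
Quorum: 10% of 2,747 = 274.70, rounded up to 275; 277 present. Satisfied.
Vote: requires two-thirds of those present (277); 2/3 of 277 = 184.67, rounded up to 185, so 185 needed; 171 in favor. Not satisfied.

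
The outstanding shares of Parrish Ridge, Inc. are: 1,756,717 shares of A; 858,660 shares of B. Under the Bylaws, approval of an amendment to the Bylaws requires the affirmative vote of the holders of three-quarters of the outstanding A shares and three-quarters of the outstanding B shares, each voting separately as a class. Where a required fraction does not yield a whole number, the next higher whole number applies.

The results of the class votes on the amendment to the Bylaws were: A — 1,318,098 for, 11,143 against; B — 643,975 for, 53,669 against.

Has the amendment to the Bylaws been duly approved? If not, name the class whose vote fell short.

Not approved — the B shares did not give the required vote.

A: 3/4 of 1756717 = 1317537.75, rounded up to 1317538; 1,317,538 required, 1,318,098 in favor — approved.
B: 3/4 of 858660 = 643995; 643,995 required, 643,975 in favor — not approved.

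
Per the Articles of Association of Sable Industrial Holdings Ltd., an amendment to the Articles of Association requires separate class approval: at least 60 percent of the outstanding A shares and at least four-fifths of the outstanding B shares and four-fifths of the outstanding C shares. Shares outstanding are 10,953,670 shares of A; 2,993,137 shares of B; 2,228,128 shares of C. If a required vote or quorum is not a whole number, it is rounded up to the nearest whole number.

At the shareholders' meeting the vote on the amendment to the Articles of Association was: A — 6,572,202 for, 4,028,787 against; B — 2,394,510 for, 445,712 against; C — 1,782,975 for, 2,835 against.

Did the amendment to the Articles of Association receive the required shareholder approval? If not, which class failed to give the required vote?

Approved — every class gave the required vote.

A: 3/5 of 10953670 = 6572202; 6,572,202 required, 6,572,202 in favor — approved.
B: 4/5 of 2993137 = 2394509.60, rounded up to 2394510; 2,394,510 required, 2,394,510 in favor — approved.
C: 4/5 of 2228128 = 1782502.40, rounded up to 1782503; 1,782,503 required, 1,782,975 in favor — approved.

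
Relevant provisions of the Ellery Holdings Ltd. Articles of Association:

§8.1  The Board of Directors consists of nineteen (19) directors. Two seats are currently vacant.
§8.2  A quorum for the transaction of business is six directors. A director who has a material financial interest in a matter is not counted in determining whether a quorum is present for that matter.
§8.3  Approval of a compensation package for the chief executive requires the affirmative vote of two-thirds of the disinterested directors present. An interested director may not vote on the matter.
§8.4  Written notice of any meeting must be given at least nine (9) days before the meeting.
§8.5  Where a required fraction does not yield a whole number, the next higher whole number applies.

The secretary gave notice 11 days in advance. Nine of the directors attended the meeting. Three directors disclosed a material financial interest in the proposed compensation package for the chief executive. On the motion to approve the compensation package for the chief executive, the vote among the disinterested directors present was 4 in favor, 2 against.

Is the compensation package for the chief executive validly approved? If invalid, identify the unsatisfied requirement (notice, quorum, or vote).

Valid — all requirements satisfied.

Notice: 11 days given; 9 required (11 ≥ 9). Satisfied.
Quorum: 9 present, but the 3 interested directors do not count, leaving 6. Quorum is 6. Satisfied.
Vote: the compensation package for the chief executive requires two-thirds of the disinterested directors present (9 − 3 = 6). 2/3 of 6 = 4, so 4 affirmative votes are needed; 4 voted in favor. Satisfied.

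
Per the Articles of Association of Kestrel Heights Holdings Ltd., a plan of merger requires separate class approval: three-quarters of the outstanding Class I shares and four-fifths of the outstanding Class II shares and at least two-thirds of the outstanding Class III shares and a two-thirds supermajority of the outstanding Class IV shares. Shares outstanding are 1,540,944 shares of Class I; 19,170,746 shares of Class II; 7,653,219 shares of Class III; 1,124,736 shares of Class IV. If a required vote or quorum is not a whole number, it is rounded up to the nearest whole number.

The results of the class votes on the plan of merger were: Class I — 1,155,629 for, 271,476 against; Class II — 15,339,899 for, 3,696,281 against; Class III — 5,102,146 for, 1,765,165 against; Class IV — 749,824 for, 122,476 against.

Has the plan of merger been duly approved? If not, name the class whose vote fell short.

Class I: 3/4 of 1540944 = 1155708; 1,155,708 required, 1,155,629 in favor — not approved.
Class II: 4/5 of 19170746 = 15336596.80, rounded up to 15336597; 15,336,597 required, 15,339,899 in favor — approved.
Class III: 2/3 of 7653219 = 5102146; 5,102,146 required, 5,102,146 in favor — approved.
Class IV: 2/3 of 1124736 = 749824; 749,824 required, 749,824 in favor — approved.

Not approved — the Class I shares did not give the required vote.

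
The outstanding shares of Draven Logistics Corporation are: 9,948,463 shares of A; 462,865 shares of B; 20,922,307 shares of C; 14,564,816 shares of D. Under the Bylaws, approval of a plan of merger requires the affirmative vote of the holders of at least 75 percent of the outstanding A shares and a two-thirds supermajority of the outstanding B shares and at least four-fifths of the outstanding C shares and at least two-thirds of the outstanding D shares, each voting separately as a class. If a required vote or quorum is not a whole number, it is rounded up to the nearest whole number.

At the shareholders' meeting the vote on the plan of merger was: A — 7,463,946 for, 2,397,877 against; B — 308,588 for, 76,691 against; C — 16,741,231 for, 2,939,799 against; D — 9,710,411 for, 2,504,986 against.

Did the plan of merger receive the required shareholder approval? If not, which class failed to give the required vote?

Approved — every class gave the required vote.

A: 3/4 of 9948463 = 7461347.25, rounded up to 7461348; 7,461,348 required, 7,463,946 in favor — approved.
B: 2/3 of 462865 = 308576.67, rounded up to 308577; 308,577 required, 308,588 in favor — approved.
C: 4/5 of 20922307 = 16737845.60, rounded up to 16737846; 16,737,846 required, 16,741,231 in favor — approved.
D: 2/3 of 14564816 = 9709877.33, rounded up to 9709878; 9,709,878 required, 9,710,411 in favor — approved.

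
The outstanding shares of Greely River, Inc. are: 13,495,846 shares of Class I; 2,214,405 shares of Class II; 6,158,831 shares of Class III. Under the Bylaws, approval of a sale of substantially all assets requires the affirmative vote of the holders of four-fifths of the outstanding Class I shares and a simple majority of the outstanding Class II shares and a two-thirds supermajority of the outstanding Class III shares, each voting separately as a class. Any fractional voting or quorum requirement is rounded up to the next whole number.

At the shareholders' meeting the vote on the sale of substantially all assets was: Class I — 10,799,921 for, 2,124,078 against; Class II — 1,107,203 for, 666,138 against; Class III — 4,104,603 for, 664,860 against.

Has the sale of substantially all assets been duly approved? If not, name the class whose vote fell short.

Not approved — the Class III shares did not give the required vote.

Class I: 4/5 of 13495846 = 10796676.80, rounded up to 10796677; 10,796,677 required, 10,799,921 in favor — approved.
Class II: a majority of 2214405 is 1107203; 1,107,203 required, 1,107,203 in favor — approved.
Class III: 2/3 of 6158831 = 4105887.33, rounded up to 4105888; 4,105,888 required, 4,104,603 in favor — not approved.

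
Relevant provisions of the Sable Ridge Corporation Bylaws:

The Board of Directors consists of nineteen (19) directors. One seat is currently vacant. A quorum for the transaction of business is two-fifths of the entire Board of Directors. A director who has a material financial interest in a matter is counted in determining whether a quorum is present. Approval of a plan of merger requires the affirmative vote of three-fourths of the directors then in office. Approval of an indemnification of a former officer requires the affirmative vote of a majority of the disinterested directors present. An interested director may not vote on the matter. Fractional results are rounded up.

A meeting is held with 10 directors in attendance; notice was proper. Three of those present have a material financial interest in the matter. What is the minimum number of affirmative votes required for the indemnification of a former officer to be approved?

4

The indemnification of a former officer requires a majority of the disinterested directors present (10 − 3 = 7).
A majority of 7 is 4.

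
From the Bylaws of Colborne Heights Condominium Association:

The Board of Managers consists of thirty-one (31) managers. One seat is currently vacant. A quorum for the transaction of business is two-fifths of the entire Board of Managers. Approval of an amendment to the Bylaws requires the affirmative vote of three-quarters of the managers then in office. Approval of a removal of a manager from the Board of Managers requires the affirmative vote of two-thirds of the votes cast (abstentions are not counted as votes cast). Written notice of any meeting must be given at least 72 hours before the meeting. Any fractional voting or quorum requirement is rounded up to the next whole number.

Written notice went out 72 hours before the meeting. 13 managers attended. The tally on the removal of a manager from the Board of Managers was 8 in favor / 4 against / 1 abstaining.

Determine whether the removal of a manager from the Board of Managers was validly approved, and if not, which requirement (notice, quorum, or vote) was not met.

Valid — all requirements satisfied.

Notice: 72 hours given; 72 required (72 ≥ 72). Satisfied.
Quorum: 13 present; quorum is 13. Satisfied.
Vote: the removal of a manager from the Board of Managers requires two-thirds of the votes cast (13 present − 1 abstaining = 12). 2/3 of 12 = 8, so 8 affirmative votes are needed; 8 voted in favor. Satisfied.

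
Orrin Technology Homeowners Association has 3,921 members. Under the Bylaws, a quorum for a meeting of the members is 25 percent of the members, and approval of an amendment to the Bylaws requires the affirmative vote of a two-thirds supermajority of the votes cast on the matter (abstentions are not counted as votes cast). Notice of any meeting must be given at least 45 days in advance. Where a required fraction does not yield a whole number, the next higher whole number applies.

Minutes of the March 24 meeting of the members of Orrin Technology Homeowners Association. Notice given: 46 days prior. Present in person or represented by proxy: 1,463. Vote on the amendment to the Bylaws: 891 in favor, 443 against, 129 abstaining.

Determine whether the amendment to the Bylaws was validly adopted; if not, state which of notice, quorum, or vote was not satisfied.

Valid — all requirements satisfied.

Notice: 46 days given; 45 required. Satisfied.
Quorum: 25% of 3,921 = 980.25, rounded up to 981; 1,463 present. Satisfied.
Vote: requires two-thirds of the votes cast (1,463 − 129 abstaining = 1,334); 2/3 of 1334 = 889.33, rounded up to 890, so 890 needed; 891 in favor. Satisfied.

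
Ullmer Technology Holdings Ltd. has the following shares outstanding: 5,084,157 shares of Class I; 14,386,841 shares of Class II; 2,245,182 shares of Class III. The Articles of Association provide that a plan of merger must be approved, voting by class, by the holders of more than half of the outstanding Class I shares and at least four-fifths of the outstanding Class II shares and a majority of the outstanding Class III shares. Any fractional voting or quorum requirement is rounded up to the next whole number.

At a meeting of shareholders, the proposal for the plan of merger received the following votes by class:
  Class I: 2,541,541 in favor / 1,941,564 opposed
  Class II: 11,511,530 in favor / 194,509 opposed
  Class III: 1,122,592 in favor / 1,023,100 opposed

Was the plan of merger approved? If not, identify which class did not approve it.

Not approved — the Class I shares did not give the required vote.

Class I: a majority of 5084157 is 2542079; 2,542,079 required, 2,541,541 in favor — not approved.
Class II: 4/5 of 14386841 = 11509472.80, rounded up to 11509473; 11,509,473 required, 11,511,530 in favor — approved.
Class III: a majority of 2245182 is 1122592; 1,122,592 required, 1,122,592 in favor — approved.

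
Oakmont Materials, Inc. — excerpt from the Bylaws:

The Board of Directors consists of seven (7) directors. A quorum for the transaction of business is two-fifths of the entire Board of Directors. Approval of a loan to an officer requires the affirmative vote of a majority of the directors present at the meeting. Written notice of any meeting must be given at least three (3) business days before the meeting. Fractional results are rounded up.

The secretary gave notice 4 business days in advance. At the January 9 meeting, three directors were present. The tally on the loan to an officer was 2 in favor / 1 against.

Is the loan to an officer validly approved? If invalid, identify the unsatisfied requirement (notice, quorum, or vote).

Notice: 4 business days given; 3 required (4 ≥ 3). Satisfied.
Quorum: 3 present; quorum is 3. Satisfied.
Vote: the loan to an officer requires a majority of the directors present (3). A majority of 3 is 2, so 2 affirmative votes are needed; 2 voted in favor. Satisfied.

Valid — all requirements satisfied.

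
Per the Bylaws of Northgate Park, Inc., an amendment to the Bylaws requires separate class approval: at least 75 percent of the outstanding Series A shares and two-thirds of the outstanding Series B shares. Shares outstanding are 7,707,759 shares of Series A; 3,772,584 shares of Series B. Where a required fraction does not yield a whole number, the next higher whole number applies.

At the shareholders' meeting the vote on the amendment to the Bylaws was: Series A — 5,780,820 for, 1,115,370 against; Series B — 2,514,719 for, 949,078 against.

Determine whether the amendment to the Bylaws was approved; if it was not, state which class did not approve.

Series A: 3/4 of 7707759 = 5780819.25, rounded up to 5780820; 5,780,820 required, 5,780,820 in favor — approved.
Series B: 2/3 of 3772584 = 2515056; 2,515,056 required, 2,514,719 in favor — not approved.

Not approved — the Series B shares did not give the required vote.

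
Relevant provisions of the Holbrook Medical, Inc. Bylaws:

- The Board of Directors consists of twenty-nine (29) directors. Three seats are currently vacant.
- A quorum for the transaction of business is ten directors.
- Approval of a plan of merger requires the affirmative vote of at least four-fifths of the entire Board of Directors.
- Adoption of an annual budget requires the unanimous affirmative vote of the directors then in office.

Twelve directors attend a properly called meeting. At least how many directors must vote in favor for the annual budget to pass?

26

The annual budget requires the unanimous vote of the directors then in office (26).
Unanimous means all 26.
(Only 12 can vote, so the annual budget cannot pass at this meeting, but the required vote is still 26.)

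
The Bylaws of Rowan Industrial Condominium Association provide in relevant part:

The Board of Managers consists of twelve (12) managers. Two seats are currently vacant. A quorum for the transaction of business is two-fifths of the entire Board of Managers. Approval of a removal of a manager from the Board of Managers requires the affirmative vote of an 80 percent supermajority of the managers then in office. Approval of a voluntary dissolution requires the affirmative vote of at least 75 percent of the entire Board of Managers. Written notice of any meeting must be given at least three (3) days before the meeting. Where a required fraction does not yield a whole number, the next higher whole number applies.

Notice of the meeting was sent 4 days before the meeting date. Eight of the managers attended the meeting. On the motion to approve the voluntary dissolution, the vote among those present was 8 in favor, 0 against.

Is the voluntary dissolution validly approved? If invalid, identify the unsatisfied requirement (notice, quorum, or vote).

Notice: 4 days given; 3 required (4 ≥ 3). Satisfied.
Quorum: 8 present; quorum is 5. Satisfied.
Vote: the voluntary dissolution requires three-fourths of the entire Board of Managers (12). 3/4 of 12 = 9, so 9 affirmative votes are needed; 8 voted in favor. Not satisfied.

Invalid — vote requirement not satisfied.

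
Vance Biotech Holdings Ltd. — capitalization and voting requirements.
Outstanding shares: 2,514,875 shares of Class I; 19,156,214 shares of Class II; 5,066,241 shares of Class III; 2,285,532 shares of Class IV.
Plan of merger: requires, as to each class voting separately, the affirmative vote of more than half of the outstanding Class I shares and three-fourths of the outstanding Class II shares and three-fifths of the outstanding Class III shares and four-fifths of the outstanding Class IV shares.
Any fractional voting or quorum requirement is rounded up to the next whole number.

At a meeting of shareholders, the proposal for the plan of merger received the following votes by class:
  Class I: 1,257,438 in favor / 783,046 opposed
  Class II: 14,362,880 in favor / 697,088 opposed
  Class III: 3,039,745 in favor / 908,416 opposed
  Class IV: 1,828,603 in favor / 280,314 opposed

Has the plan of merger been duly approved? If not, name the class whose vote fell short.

Not approved — the Class II shares did not give the required vote.

Class I: a majority of 2514875 is 1257438; 1,257,438 required, 1,257,438 in favor — approved.
Class II: 3/4 of 19156214 = 14367160.50, rounded up to 14367161; 14,367,161 required, 14,362,880 in favor — not approved.
Class III: 3/5 of 5066241 = 3039744.60, rounded up to 3039745; 3,039,745 required, 3,039,745 in favor — approved.
Class IV: 4/5 of 2285532 = 1828425.60, rounded up to 1828426; 1,828,426 required, 1,828,603 in favor — approved.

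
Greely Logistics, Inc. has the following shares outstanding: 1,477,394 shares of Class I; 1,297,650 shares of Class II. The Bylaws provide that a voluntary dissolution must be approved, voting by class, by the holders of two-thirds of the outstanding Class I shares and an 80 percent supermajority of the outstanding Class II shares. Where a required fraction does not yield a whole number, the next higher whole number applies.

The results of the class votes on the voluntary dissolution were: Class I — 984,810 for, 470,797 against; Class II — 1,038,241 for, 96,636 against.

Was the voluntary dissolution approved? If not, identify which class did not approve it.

Class I: 2/3 of 1477394 = 984929.33, rounded up to 984930; 984,930 required, 984,810 in favor — not approved.
Class II: 4/5 of 1297650 = 1038120; 1,038,120 required, 1,038,241 in favor — approved.

Not approved — the Class I shares did not give the required vote.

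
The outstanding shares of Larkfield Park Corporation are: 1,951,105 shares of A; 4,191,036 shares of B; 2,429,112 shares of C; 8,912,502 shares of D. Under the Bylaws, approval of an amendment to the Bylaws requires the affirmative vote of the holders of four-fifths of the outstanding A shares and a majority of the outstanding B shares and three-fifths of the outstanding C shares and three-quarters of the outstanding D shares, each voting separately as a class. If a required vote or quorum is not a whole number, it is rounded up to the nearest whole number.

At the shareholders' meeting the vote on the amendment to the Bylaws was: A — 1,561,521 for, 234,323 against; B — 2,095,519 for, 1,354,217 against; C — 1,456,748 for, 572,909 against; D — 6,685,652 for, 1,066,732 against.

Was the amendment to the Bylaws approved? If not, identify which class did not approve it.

Not approved — the C shares did not give the required vote.

A: 4/5 of 1951105 = 1560884; 1,560,884 required, 1,561,521 in favor — approved.
B: a majority of 4191036 is 2095519; 2,095,519 required, 2,095,519 in favor — approved.
C: 3/5 of 2429112 = 1457467.20, rounded up to 1457468; 1,457,468 required, 1,456,748 in favor — not approved.
D: 3/4 of 8912502 = 6684376.50, rounded up to 6684377; 6,684,377 required, 6,685,652 in favor — approved.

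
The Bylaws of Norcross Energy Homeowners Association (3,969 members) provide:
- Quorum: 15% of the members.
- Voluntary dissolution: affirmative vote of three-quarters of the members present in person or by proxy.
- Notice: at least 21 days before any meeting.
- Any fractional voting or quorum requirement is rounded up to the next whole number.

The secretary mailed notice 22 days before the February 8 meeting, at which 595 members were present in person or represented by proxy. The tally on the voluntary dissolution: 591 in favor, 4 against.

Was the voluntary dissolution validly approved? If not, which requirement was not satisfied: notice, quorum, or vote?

Notice: 22 days given; 21 required. Satisfied.
Quorum: 15% of 3,969 = 595.35, rounded up to 596; 595 present. Not satisfied.
Vote: requires three-fourths of those present (595); 3/4 of 595 = 446.25, rounded up to 447, so 447 needed; 591 in favor. Satisfied.

Invalid — quorum requirement not satisfied.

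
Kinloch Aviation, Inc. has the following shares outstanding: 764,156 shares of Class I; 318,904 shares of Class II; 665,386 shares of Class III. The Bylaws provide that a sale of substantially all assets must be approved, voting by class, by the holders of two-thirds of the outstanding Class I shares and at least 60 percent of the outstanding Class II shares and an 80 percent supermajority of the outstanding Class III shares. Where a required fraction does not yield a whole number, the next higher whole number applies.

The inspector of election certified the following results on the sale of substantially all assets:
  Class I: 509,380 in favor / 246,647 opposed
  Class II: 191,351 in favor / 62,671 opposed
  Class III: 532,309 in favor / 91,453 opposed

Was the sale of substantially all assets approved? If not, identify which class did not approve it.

Not approved — the Class I shares did not give the required vote.

Class I: 2/3 of 764156 = 509437.33, rounded up to 509438; 509,438 required, 509,380 in favor — not approved.
Class II: 3/5 of 318904 = 191342.40, rounded up to 191343; 191,343 required, 191,351 in favor — approved.
Class III: 4/5 of 665386 = 532308.80, rounded up to 532309; 532,309 required, 532,309 in favor — approved.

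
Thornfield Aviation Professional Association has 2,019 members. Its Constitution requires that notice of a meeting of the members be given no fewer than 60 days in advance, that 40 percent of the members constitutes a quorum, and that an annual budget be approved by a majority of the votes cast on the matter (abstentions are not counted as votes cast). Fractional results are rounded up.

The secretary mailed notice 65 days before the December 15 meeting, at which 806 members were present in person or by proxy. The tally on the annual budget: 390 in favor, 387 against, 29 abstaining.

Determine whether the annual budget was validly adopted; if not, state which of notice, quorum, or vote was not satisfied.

Invalid — quorum requirement not satisfied.

Notice: 65 days given; 60 required. Satisfied.
Quorum: 40% of 2,019 = 807.60, rounded up to 808; 806 present. Not satisfied.
Vote: requires a majority of the votes cast (806 − 29 abstaining = 777); a majority of 777 is 389, so 389 needed; 390 in favor. Satisfied.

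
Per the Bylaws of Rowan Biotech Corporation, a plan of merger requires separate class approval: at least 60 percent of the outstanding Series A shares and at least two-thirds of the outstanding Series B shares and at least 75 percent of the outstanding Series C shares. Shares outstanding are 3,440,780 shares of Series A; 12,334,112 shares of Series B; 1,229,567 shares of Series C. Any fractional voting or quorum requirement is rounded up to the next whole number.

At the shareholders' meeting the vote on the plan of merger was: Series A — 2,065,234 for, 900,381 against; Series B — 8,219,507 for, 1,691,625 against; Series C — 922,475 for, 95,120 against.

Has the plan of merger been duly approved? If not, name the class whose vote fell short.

Not approved — the Series B shares did not give the required vote.

Series A: 3/5 of 3440780 = 2064468; 2,064,468 required, 2,065,234 in favor — approved.
Series B: 2/3 of 12334112 = 8222741.33, rounded up to 8222742; 8,222,742 required, 8,219,507 in favor — not approved.
Series C: 3/4 of 1229567 = 922175.25, rounded up to 922176; 922,176 required, 922,475 in favor — approved.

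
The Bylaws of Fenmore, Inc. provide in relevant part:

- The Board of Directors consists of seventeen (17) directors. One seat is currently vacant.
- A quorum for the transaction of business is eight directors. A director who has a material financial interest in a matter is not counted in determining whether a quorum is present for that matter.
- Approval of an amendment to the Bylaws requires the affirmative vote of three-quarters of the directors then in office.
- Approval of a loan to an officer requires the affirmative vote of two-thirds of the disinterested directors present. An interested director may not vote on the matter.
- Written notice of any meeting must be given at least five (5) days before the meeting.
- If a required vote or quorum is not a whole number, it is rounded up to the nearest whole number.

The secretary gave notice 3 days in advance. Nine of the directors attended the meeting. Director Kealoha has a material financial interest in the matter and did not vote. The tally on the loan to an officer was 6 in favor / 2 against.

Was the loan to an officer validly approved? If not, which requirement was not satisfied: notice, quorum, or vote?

Notice: 3 days given; 5 required (3 < 5). Not satisfied.
Quorum: 9 present, but the 1 interested director does not count, leaving 8. Quorum is 8. Satisfied.
Vote: the loan to an officer requires two-thirds of the disinterested directors present (9 − 1 = 8). 2/3 of 8 = 5.33, rounded up to 6, so 6 affirmative votes are needed; 6 voted in favor. Satisfied.

Invalid — notice requirement not satisfied.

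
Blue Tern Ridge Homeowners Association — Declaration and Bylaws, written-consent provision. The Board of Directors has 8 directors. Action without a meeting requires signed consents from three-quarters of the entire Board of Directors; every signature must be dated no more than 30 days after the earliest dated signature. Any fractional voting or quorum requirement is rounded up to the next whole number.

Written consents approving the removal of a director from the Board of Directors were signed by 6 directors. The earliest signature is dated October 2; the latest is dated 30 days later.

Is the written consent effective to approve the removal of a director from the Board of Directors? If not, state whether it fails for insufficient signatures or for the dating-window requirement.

Signatures required: three-quarters of 8 — 3/4 of 8 = 6, so 6 needed; 6 signed. Sufficient.
Dating window: the latest signature is 30 days after the earliest; the limit is 30 days. Within the window.

Effective — both the signature and dating-window requirements are satisfied.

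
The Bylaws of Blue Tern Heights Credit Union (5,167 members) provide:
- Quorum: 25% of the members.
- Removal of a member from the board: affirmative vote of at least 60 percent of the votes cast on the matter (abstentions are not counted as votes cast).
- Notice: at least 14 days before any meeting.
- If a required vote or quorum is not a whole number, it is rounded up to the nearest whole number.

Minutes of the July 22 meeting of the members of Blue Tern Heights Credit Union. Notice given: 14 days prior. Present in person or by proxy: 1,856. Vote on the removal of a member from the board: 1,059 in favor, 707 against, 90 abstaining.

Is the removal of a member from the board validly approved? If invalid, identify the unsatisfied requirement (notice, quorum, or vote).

Notice: 14 days given; 14 required. Satisfied.
Quorum: 25% of 5,167 = 1,291.75, rounded up to 1,292; 1,856 present. Satisfied.
Vote: requires three-fifths of the votes cast (1,856 − 90 abstaining = 1,766); 3/5 of 1766 = 1059.60, rounded up to 1060, so 1,060 needed; 1,059 in favor. Not satisfied.

Invalid — vote requirement not satisfied.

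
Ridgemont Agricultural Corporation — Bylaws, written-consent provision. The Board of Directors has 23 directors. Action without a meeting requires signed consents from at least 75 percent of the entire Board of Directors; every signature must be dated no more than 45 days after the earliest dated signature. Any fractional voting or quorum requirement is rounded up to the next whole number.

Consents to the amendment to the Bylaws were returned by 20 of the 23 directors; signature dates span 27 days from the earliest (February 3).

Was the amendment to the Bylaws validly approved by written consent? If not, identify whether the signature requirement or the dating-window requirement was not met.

Signatures required: at least 75 percent of 23 — 3/4 of 23 = 17.25, rounded up to 18, so 18 needed; 20 signed. Sufficient.
Dating window: the latest signature is 27 days after the earliest; the limit is 45 days. Within the window.

Effective — both the signature and dating-window requirements are satisfied.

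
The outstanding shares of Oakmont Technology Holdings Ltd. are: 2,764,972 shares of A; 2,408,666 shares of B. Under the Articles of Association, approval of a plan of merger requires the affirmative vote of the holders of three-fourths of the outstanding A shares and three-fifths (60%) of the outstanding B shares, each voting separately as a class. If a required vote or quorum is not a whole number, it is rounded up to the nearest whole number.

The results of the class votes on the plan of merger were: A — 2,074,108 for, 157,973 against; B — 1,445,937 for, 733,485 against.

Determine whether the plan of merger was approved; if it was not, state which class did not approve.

A: 3/4 of 2764972 = 2073729; 2,073,729 required, 2,074,108 in favor — approved.
B: 3/5 of 2408666 = 1445199.60, rounded up to 1445200; 1,445,200 required, 1,445,937 in favor — approved.

Approved — every class gave the required vote.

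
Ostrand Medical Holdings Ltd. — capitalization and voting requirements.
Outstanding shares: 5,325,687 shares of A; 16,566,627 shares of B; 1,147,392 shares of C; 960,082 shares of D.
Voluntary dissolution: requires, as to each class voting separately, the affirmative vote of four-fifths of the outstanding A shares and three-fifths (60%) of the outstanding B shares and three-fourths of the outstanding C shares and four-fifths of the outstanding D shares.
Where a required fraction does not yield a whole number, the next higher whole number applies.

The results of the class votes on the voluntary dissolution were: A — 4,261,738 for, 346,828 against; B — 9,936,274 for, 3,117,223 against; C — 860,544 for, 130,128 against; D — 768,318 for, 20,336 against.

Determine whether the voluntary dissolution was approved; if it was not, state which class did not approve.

A: 4/5 of 5325687 = 4260549.60, rounded up to 4260550; 4,260,550 required, 4,261,738 in favor — approved.
B: 3/5 of 16566627 = 9939976.20, rounded up to 9939977; 9,939,977 required, 9,936,274 in favor — not approved.
C: 3/4 of 1147392 = 860544; 860,544 required, 860,544 in favor — approved.
D: 4/5 of 960082 = 768065.60, rounded up to 768066; 768,066 required, 768,318 in favor — approved.

Not approved — the B shares did not give the required vote.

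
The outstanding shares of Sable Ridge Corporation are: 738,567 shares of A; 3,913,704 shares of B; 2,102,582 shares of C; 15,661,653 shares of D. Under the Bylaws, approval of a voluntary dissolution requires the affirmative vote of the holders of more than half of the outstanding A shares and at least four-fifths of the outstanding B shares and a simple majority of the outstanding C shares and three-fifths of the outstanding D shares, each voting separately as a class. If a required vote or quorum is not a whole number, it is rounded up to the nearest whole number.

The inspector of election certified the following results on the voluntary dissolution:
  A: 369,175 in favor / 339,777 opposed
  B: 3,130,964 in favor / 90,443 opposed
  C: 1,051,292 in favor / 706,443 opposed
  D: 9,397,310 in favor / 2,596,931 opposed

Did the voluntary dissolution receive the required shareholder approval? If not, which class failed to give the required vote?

Not approved — the A shares did not give the required vote.

A: a majority of 738567 is 369284; 369,284 required, 369,175 in favor — not approved.
B: 4/5 of 3913704 = 3130963.20, rounded up to 3130964; 3,130,964 required, 3,130,964 in favor — approved.
C: a majority of 2102582 is 1051292; 1,051,292 required, 1,051,292 in favor — approved.
D: 3/5 of 15661653 = 9396991.80, rounded up to 9396992; 9,396,992 required, 9,397,310 in favor — approved.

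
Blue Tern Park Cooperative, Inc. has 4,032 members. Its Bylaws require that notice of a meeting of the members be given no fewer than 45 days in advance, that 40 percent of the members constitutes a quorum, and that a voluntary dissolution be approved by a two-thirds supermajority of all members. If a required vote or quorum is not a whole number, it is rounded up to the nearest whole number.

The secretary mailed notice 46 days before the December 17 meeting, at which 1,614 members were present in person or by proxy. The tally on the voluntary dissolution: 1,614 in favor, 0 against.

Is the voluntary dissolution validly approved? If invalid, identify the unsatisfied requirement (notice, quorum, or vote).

Invalid — vote requirement not satisfied.

Notice: 46 days given; 45 required. Satisfied.
Quorum: 40% of 4,032 = 1,612.80, rounded up to 1,613; 1,614 present. Satisfied.
Vote: requires two-thirds of all members (4,032); 2/3 of 4032 = 2688, so 2,688 needed; 1,614 in favor. Not satisfied.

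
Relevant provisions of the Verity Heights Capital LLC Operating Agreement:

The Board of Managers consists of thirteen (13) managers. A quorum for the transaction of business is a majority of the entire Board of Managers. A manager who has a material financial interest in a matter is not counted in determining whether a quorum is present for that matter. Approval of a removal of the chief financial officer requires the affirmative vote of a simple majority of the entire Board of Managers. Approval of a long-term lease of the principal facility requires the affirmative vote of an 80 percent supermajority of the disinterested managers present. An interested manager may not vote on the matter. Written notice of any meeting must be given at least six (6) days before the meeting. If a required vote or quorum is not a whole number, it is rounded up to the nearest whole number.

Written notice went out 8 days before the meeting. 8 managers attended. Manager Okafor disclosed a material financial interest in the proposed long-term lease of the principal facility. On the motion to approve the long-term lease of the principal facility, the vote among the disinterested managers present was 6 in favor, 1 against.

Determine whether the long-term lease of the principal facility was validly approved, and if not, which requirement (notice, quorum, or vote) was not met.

Valid — all requirements satisfied.

Notice: 8 days given; 6 required (8 ≥ 6). Satisfied.
Quorum: 8 present, but the 1 interested manager does not count, leaving 7. Quorum is 7. Satisfied.
Vote: the long-term lease of the principal facility requires four-fifths of the disinterested managers present (8 − 1 = 7). 4/5 of 7 = 5.60, rounded up to 6, so 6 affirmative votes are needed; 6 voted in favor. Satisfied.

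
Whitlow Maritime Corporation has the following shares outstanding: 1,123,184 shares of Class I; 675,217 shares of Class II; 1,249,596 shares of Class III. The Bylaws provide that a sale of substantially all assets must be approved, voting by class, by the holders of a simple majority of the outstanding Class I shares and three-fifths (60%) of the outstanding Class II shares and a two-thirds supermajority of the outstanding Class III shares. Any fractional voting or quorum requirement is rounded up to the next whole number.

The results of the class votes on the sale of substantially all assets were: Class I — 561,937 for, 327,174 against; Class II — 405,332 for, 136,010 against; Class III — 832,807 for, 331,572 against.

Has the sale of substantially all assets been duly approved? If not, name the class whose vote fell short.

Class I: a majority of 1123184 is 561593; 561,593 required, 561,937 in favor — approved.
Class II: 3/5 of 675217 = 405130.20, rounded up to 405131; 405,131 required, 405,332 in favor — approved.
Class III: 2/3 of 1249596 = 833064; 833,064 required, 832,807 in favor — not approved.

Not approved — the Class III shares did not give the required vote.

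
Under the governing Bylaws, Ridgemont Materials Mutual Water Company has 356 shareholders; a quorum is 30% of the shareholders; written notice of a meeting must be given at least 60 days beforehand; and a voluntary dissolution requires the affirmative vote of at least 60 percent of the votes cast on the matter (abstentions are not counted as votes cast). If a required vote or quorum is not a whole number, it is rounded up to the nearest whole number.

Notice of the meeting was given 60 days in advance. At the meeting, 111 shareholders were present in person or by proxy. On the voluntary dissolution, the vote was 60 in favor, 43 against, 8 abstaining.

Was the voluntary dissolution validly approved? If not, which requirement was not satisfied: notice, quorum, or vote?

Invalid — vote requirement not satisfied.

Notice: 60 days given; 60 required. Satisfied.
Quorum: 30% of 356 = 106.80, rounded up to 107; 111 present. Satisfied.
Vote: requires three-fifths of the votes cast (111 − 8 abstaining = 103); 3/5 of 103 = 61.80, rounded up to 62, so 62 needed; 60 in favor. Not satisfied.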